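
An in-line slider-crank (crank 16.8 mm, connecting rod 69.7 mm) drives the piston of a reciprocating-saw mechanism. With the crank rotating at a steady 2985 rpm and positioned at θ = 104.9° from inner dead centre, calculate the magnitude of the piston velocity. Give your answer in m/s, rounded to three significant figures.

ω = 2π·2985/60 = 312.6 rad/s
For an in-line slider-crank, x = r cosθ + √(L² − r² sin²θ), so v = −rω sinθ·[1 + r cosθ/√(L² − r² sin²θ)].
With r = 0.0168 m, L = 0.0697 m, θ = 104.9°: √(L² − r² sin²θ) = 0.067783 m.
v = −0.0168·312.6·0.96638·[1 + 0.0168·-0.25713/0.067783] = -4.7515 m/s.
|v| = 4.7515 m/s.

4.75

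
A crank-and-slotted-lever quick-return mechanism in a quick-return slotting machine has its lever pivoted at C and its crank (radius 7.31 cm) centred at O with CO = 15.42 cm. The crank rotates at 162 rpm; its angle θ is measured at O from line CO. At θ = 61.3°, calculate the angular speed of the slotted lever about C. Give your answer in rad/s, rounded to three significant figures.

4.57

ω = 16.96 rad/s (from 162 rpm).
Crank pin A relative to C: A = (d + r cosθ, r sinθ); lever angle φ = atan2(r sinθ, d + r cosθ).
Differentiating tanφ: φ̇ = rω(d cosθ + r)/(d² + r² + 2dr cosθ).
d² + r² + 2dr cosθ = |CA|² = 0.0399474 m²;  d cosθ + r = +0.14715 m.
|ω_lever| = |0.0731·16.96·+0.14715| / 0.0399474 = 4.5681 rad/s.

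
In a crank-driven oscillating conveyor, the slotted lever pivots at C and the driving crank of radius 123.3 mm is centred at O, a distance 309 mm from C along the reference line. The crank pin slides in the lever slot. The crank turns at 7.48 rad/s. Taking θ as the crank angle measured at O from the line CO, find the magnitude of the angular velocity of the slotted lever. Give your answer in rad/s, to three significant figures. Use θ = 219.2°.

ω = 7.48 rad/s
Crank pin A relative to C: A = (d + r cosθ, r sinθ); lever angle φ = atan2(r sinθ, d + r cosθ).
Differentiating tanφ: φ̇ = rω(d cosθ + r)/(d² + r² + 2dr cosθ).
d² + r² + 2dr cosθ = |CA|² = 0.0516336 m²;  d cosθ + r = -0.11616 m.
|ω_lever| = |0.1233·7.48·-0.11616| / 0.0516336 = 2.0748 rad/s.

2.07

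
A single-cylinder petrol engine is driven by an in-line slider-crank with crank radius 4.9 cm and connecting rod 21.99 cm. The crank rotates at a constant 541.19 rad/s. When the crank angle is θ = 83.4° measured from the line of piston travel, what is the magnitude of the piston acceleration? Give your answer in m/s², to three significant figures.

1540

ω = 541.2 rad/s
x(θ) = r cosθ + √(L² − r² sin²θ); with ω constant, a = ω²·d²x/dθ².
d²x/dθ² = −r cosθ − r²(cos2θ)/√u − r⁴ sin²2θ/(4u^{3/2}),  u = L² − r² sin²θ = 0.0459867 m².
Substituting r = 0.049 m, L = 0.2199 m, θ = 83.4°: d²x/dθ² = +0.005261 m.
a = ω²·d²x/dθ² = (541.2)²·(+0.005261) = +1540.9 m/s²;  |a| = 1540.9 m/s².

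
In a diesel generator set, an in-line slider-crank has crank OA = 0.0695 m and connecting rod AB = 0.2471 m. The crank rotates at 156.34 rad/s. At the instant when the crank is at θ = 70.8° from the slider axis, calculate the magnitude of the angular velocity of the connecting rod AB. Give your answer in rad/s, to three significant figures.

15.0

ω = 156.3 rad/s
The rod makes angle φ with the slider axis where L sinφ = r sinθ; differentiating, L cosφ·φ̇ = r ω cosθ.
L cosφ = √(L² − r² sin²θ) = 0.23822 m.
|ω_rod| = r ω |cosθ| / √(L² − r² sin²θ) = 0.0695·156.3·0.32887/0.23822 = 15 rad/s.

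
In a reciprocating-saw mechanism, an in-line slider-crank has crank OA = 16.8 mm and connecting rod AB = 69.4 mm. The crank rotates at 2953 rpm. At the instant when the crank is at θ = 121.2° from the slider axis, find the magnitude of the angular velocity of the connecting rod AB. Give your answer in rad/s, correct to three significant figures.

39.6

ω = 309.2 rad/s (converted from 2953 rpm).
The rod makes angle φ with the slider axis where L sinφ = r sinθ; differentiating, L cosφ·φ̇ = r ω cosθ.
L cosφ = √(L² − r² sin²θ) = 0.067896 m.
|ω_rod| = r ω |cosθ| / √(L² − r² sin²θ) = 0.0168·309.2·0.51803/0.067896 = 39.638 rad/s.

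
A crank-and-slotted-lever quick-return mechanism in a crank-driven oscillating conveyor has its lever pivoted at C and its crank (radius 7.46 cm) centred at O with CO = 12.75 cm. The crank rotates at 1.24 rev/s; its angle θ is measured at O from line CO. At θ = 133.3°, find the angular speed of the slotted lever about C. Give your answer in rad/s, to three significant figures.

ω = 7.791 rad/s (from 1.24 rev/s).
Crank pin A relative to C: A = (d + r cosθ, r sinθ); lever angle φ = atan2(r sinθ, d + r cosθ).
Differentiating tanφ: φ̇ = rω(d cosθ + r)/(d² + r² + 2dr cosθ).
d² + r² + 2dr cosθ = |CA|² = 0.00877509 m²;  d cosθ + r = -0.012842 m.
|ω_lever| = |0.0746·7.791·-0.012842| / 0.00877509 = 0.85058 rad/s.

0.851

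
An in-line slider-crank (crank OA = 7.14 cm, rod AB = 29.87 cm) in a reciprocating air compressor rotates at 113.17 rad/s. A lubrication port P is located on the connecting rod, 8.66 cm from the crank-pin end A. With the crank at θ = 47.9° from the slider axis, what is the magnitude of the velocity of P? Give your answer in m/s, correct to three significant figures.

7.36

ω = 113.2 rad/s.  Crank-pin speed |V_A| = rω = 8.0803 m/s, perpendicular to OA.
Rod angle: sinφ = −(r/L) sinθ ⇒ φ = -10.216°; ω_rod = −rω cosθ/√(L²−r²sin²θ) = -18.428 rad/s.
V_P = V_A + ω_rod × AP, with AP = 0.0866 m along the rod.
Components: V_Px = −rω sinθ − a·ω_rod·sinφ = -6.2785 m/s;  V_Py = rω cosθ + a·ω_rod·cosφ = +3.8467 m/s.
|V_P| = √(V_Px² + V_Py²) = 7.3632 m/s.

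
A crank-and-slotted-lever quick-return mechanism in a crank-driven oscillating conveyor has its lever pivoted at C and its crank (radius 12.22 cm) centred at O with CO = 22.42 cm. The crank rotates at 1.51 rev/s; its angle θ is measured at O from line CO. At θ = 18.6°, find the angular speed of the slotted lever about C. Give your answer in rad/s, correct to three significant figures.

3.31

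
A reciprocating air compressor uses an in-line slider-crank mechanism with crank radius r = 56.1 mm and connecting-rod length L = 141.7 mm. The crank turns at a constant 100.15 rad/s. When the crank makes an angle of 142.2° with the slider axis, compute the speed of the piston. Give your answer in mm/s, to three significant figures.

2330

ω = 100.2 rad/s
For an in-line slider-crank, x = r cosθ + √(L² − r² sin²θ), so v = −rω sinθ·[1 + r cosθ/√(L² − r² sin²θ)].
With r = 0.0561 m, L = 0.1417 m, θ = 142.2°: √(L² − r² sin²θ) = 0.13746 m.
v = −0.0561·100.2·0.61291·[1 + 0.0561·-0.79016/0.13746] = -2.3331 m/s.
|v| = 2.3331 m/s = 2333.1 mm/s.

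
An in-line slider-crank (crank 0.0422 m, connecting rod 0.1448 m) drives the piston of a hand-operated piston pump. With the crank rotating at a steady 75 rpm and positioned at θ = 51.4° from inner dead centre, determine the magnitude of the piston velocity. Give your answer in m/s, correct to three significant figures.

0.307

ω = 2π·75/60 = 7.854 rad/s
For an in-line slider-crank, x = r cosθ + √(L² − r² sin²θ), so v = −rω sinθ·[1 + r cosθ/√(L² − r² sin²θ)].
With r = 0.0422 m, L = 0.1448 m, θ = 51.4°: √(L² − r² sin²θ) = 0.14099 m.
v = −0.0422·7.854·0.78152·[1 + 0.0422·0.62388/0.14099] = -0.30739 m/s.
|v| = 0.30739 m/s.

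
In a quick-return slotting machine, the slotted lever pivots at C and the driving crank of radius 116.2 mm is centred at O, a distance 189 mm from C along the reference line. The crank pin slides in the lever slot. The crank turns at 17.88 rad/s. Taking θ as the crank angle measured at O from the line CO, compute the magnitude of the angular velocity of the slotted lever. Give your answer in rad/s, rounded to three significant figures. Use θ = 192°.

ω = 17.88 rad/s
Crank pin A relative to C: A = (d + r cosθ, r sinθ); lever angle φ = atan2(r sinθ, d + r cosθ).
Differentiating tanφ: φ̇ = rω(d cosθ + r)/(d² + r² + 2dr cosθ).
d² + r² + 2dr cosθ = |CA|² = 0.00625968 m²;  d cosθ + r = -0.06867 m.
|ω_lever| = |0.1162·17.88·-0.06867| / 0.00625968 = 22.792 rad/s.

22.8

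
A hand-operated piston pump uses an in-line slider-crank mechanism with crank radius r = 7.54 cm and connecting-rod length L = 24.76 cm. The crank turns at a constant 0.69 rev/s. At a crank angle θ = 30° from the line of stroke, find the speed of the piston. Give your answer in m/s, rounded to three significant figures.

ω = 2π·0.69 = 4.335 rad/s
For an in-line slider-crank, x = r cosθ + √(L² − r² sin²θ), so v = −rω sinθ·[1 + r cosθ/√(L² − r² sin²θ)].
With r = 0.0754 m, L = 0.2476 m, θ = 30°: √(L² − r² sin²θ) = 0.24471 m.
v = −0.0754·4.335·0.50000·[1 + 0.0754·0.86603/0.24471] = -0.20706 m/s.
|v| = 0.20706 m/s.

0.207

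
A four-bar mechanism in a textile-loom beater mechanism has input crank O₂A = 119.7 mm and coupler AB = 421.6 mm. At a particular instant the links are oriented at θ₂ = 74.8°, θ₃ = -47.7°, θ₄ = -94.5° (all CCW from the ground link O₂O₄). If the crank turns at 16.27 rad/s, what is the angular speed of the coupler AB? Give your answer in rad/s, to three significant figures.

1.18

ω₂ = 16.27 rad/s
Differentiating the loop-closure r₂e^{iθ₂}+r₃e^{iθ₃}=r₁+r₄e^{iθ₄} gives r₂ω₂e^{iθ₂}+r₃ω₃e^{iθ₃}=r₄ω₄e^{iθ₄}.
Eliminating the other unknown: ω₃ = r₂ω₂ sin(θ₄−θ₂) / [r₃ sin(θ₃−θ₄)].
Numerator sine = -0.18567; denominator sine = +0.72897.
Result = 0.1197·16.27·(-0.18567) / (0.4216·(+0.72897)) = -1.1765 rad/s; magnitude 1.1765 rad/s.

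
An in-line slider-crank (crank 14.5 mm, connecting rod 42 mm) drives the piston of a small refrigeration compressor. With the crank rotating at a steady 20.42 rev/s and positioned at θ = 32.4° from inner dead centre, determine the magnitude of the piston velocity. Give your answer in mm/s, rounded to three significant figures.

1290

ω = 2π·20.4 = 128.3 rad/s
For an in-line slider-crank, x = r cosθ + √(L² − r² sin²θ), so v = −rω sinθ·[1 + r cosθ/√(L² − r² sin²θ)].
With r = 0.0145 m, L = 0.042 m, θ = 32.4°: √(L² − r² sin²θ) = 0.041275 m.
v = −0.0145·128.3·0.53583·[1 + 0.0145·0.84433/0.041275] = -1.2925 m/s.
|v| = 1.2925 m/s = 1292.5 mm/s.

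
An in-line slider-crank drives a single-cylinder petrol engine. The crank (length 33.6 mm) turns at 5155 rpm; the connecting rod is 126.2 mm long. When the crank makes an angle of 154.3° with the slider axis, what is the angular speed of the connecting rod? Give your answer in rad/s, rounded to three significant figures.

ω = 539.8 rad/s (converted from 5155 rpm).
The rod makes angle φ with the slider axis where L sinφ = r sinθ; differentiating, L cosφ·φ̇ = r ω cosθ.
L cosφ = √(L² − r² sin²θ) = 0.12536 m.
|ω_rod| = r ω |cosθ| / √(L² − r² sin²θ) = 0.0336·539.8·0.90108/0.12536 = 130.38 rad/s.

130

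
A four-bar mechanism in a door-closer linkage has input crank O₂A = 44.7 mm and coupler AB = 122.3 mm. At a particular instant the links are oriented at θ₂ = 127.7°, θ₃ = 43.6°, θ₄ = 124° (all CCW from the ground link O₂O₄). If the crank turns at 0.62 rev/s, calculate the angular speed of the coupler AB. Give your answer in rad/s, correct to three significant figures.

0.0932

ω₂ = 3.896 rad/s (from 0.62 rev/s).
Differentiating the loop-closure r₂e^{iθ₂}+r₃e^{iθ₃}=r₁+r₄e^{iθ₄} gives r₂ω₂e^{iθ₂}+r₃ω₃e^{iθ₃}=r₄ω₄e^{iθ₄}.
Eliminating the other unknown: ω₃ = r₂ω₂ sin(θ₄−θ₂) / [r₃ sin(θ₃−θ₄)].
Numerator sine = -0.06453; denominator sine = -0.98600.
Result = 0.0447·3.896·(-0.06453) / (0.1223·(-0.98600)) = +0.093187 rad/s; magnitude 0.093187 rad/s.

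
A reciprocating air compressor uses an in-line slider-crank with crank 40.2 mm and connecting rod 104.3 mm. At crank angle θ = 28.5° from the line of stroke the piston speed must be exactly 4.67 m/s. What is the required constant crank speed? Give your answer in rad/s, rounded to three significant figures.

181

For an in-line slider-crank, |v_piston| = rω|sinθ|·[1 + r cosθ/√(L² − r² sin²θ)].
With r = 0.0402 m, L = 0.1043 m, θ = 28.5°: the bracketed kinematic factor |dx/dθ| = 0.025792 m.
ω = v/|dx/dθ| = 4.67/0.025792 = 181.07 rad/s.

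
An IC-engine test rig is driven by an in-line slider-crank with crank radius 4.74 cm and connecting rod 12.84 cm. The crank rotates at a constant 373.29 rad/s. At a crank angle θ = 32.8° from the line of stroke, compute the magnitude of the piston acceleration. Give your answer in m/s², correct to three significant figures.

6650

ω = 373.3 rad/s
x(θ) = r cosθ + √(L² − r² sin²θ); with ω constant, a = ω²·d²x/dθ².
d²x/dθ² = −r cosθ − r²(cos2θ)/√u − r⁴ sin²2θ/(4u^{3/2}),  u = L² − r² sin²θ = 0.0158273 m².
Substituting r = 0.0474 m, L = 0.1284 m, θ = 32.8°: d²x/dθ² = -0.047746 m.
a = ω²·d²x/dθ² = (373.3)²·(-0.047746) = -6653.2 m/s²;  |a| = 6653.2 m/s².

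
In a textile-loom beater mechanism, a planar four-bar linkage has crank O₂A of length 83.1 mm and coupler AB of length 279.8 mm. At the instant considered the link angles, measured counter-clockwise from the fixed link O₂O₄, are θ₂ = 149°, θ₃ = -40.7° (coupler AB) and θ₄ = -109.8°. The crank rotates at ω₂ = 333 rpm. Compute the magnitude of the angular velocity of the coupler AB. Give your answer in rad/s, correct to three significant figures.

10.9

ω₂ = 34.87 rad/s (from 333 rpm).
Differentiating the loop-closure r₂e^{iθ₂}+r₃e^{iθ₃}=r₁+r₄e^{iθ₄} gives r₂ω₂e^{iθ₂}+r₃ω₃e^{iθ₃}=r₄ω₄e^{iθ₄}.
Eliminating the other unknown: ω₃ = r₂ω₂ sin(θ₄−θ₂) / [r₃ sin(θ₃−θ₄)].
Numerator sine = +0.98096; denominator sine = +0.93420.
Result = 0.0831·34.87·(+0.98096) / (0.2798·(+0.93420)) = +10.875 rad/s; magnitude 10.875 rad/s.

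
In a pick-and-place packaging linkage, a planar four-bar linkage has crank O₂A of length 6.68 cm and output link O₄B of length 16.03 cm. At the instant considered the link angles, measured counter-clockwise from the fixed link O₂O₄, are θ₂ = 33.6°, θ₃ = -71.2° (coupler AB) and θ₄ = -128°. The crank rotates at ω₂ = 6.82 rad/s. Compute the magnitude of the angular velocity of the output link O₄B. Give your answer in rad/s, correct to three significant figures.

ω₂ = 6.82 rad/s
Differentiating the loop-closure r₂e^{iθ₂}+r₃e^{iθ₃}=r₁+r₄e^{iθ₄} gives r₂ω₂e^{iθ₂}+r₃ω₃e^{iθ₃}=r₄ω₄e^{iθ₄}.
Eliminating the other unknown: ω₄ = r₂ω₂ sin(θ₂−θ₃) / [r₄ sin(θ₄−θ₃)].
Numerator sine = +0.96682; denominator sine = -0.83676.
Result = 0.0668·6.82·(+0.96682) / (0.1603·(-0.83676)) = -3.2838 rad/s; magnitude 3.2838 rad/s.

3.28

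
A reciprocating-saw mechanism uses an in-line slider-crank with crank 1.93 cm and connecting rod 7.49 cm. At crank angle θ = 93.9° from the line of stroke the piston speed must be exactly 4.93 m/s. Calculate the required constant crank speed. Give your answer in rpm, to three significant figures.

2490

For an in-line slider-crank, |v_piston| = rω|sinθ|·[1 + r cosθ/√(L² − r² sin²θ)].
With r = 0.0193 m, L = 0.0749 m, θ = 93.9°: the bracketed kinematic factor |dx/dθ| = 0.018906 m.
ω = v/|dx/dθ| = 4.93/0.018906 = 260.76 rad/s.
N = 60ω/(2π) = 2490.1 rpm.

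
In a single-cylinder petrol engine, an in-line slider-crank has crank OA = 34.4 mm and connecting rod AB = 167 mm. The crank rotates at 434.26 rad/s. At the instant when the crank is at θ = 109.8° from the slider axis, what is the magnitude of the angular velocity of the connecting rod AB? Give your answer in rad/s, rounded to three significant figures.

ω = 434.3 rad/s
The rod makes angle φ with the slider axis where L sinφ = r sinθ; differentiating, L cosφ·φ̇ = r ω cosθ.
L cosφ = √(L² − r² sin²θ) = 0.16383 m.
|ω_rod| = r ω |cosθ| / √(L² − r² sin²θ) = 0.0344·434.3·0.33874/0.16383 = 30.887 rad/s.

30.9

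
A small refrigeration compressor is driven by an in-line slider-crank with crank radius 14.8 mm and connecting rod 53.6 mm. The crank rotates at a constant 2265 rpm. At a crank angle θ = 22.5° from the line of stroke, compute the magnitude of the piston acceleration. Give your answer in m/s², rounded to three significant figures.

ω = 2π·2265/60 = 237.2 rad/s
x(θ) = r cosθ + √(L² − r² sin²θ); with ω constant, a = ω²·d²x/dθ².
d²x/dθ² = −r cosθ − r²(cos2θ)/√u − r⁴ sin²2θ/(4u^{3/2}),  u = L² − r² sin²θ = 0.00284088 m².
Substituting r = 0.0148 m, L = 0.0536 m, θ = 22.5°: d²x/dθ² = -0.016619 m.
a = ω²·d²x/dθ² = (237.2)²·(-0.016619) = -934.97 m/s²;  |a| = 934.97 m/s².

935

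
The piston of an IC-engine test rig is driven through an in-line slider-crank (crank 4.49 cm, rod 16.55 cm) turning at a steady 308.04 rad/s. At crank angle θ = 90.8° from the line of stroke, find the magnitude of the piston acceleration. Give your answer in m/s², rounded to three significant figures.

ω = 308 rad/s
x(θ) = r cosθ + √(L² − r² sin²θ); with ω constant, a = ω²·d²x/dθ².
d²x/dθ² = −r cosθ − r²(cos2θ)/√u − r⁴ sin²2θ/(4u^{3/2}),  u = L² − r² sin²θ = 0.0253746 m².
Substituting r = 0.0449 m, L = 0.1655 m, θ = 90.8°: d²x/dθ² = +0.013278 m.
a = ω²·d²x/dθ² = (308)²·(+0.013278) = +1259.9 m/s²;  |a| = 1259.9 m/s².

1260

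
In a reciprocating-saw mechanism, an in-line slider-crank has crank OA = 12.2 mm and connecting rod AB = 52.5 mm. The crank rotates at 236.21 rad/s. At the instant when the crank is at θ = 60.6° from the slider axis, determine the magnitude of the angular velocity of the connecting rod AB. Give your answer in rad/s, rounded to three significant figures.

ω = 236.2 rad/s
The rod makes angle φ with the slider axis where L sinφ = r sinθ; differentiating, L cosφ·φ̇ = r ω cosθ.
L cosφ = √(L² − r² sin²θ) = 0.051413 m.
|ω_rod| = r ω |cosθ| / √(L² − r² sin²θ) = 0.0122·236.2·0.49090/0.051413 = 27.516 rad/s.

27.5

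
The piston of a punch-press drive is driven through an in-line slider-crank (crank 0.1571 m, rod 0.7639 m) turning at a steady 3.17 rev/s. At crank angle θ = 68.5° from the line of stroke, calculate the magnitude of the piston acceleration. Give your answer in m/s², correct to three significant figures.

ω = 2π·3.17 = 19.92 rad/s
x(θ) = r cosθ + √(L² − r² sin²θ); with ω constant, a = ω²·d²x/dθ².
d²x/dθ² = −r cosθ − r²(cos2θ)/√u − r⁴ sin²2θ/(4u^{3/2}),  u = L² − r² sin²θ = 0.562178 m².
Substituting r = 0.1571 m, L = 0.7639 m, θ = 68.5°: d²x/dθ² = -0.033672 m.
a = ω²·d²x/dθ² = (19.92)²·(-0.033672) = -13.358 m/s²;  |a| = 13.358 m/s².

13.4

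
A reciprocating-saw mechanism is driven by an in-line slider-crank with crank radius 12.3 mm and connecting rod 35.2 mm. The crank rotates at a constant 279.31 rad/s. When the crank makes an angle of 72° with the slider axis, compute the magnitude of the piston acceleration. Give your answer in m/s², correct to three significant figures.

ω = 279.3 rad/s
x(θ) = r cosθ + √(L² − r² sin²θ); with ω constant, a = ω²·d²x/dθ².
d²x/dθ² = −r cosθ − r²(cos2θ)/√u − r⁴ sin²2θ/(4u^{3/2}),  u = L² − r² sin²θ = 0.0011022 m².
Substituting r = 0.0123 m, L = 0.0352 m, θ = 72°: d²x/dθ² = -0.00016823 m.
a = ω²·d²x/dθ² = (279.3)²·(-0.00016823) = -13.124 m/s²;  |a| = 13.124 m/s².

13.1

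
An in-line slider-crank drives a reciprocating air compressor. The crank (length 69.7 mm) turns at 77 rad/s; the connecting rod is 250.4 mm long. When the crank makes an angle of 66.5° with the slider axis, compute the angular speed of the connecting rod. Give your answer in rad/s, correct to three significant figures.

8.84

ω = 77 rad/s
The rod makes angle φ with the slider axis where L sinφ = r sinθ; differentiating, L cosφ·φ̇ = r ω cosθ.
L cosφ = √(L² − r² sin²θ) = 0.2421 m.
|ω_rod| = r ω |cosθ| / √(L² − r² sin²θ) = 0.0697·77·0.39875/0.2421 = 8.8394 rad/s.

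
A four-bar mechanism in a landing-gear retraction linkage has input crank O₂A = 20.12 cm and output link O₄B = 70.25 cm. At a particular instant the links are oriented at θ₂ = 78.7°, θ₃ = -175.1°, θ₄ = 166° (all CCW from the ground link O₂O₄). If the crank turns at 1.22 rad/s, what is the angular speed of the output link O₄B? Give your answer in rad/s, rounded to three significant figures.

ω₂ = 1.22 rad/s
Differentiating the loop-closure r₂e^{iθ₂}+r₃e^{iθ₃}=r₁+r₄e^{iθ₄} gives r₂ω₂e^{iθ₂}+r₃ω₃e^{iθ₃}=r₄ω₄e^{iθ₄}.
Eliminating the other unknown: ω₄ = r₂ω₂ sin(θ₂−θ₃) / [r₄ sin(θ₄−θ₃)].
Numerator sine = -0.96029; denominator sine = -0.32392.
Result = 0.2012·1.22·(-0.96029) / (0.7025·(-0.32392)) = +1.0359 rad/s; magnitude 1.0359 rad/s.

1.04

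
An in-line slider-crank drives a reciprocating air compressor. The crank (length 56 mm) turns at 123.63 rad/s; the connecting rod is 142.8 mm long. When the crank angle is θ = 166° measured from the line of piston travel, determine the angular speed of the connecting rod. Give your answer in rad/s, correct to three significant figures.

47.3

ω = 123.6 rad/s
The rod makes angle φ with the slider axis where L sinφ = r sinθ; differentiating, L cosφ·φ̇ = r ω cosθ.
L cosφ = √(L² − r² sin²θ) = 0.14216 m.
|ω_rod| = r ω |cosθ| / √(L² − r² sin²θ) = 0.056·123.6·0.97030/0.14216 = 47.255 rad/s.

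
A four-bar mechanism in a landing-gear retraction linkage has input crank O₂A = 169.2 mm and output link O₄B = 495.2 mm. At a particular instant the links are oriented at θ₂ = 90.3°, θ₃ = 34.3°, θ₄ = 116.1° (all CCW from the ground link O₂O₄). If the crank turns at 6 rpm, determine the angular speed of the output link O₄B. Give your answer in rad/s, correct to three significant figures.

0.180

ω₂ = 0.6283 rad/s (from 6 rpm).
Differentiating the loop-closure r₂e^{iθ₂}+r₃e^{iθ₃}=r₁+r₄e^{iθ₄} gives r₂ω₂e^{iθ₂}+r₃ω₃e^{iθ₃}=r₄ω₄e^{iθ₄}.
Eliminating the other unknown: ω₄ = r₂ω₂ sin(θ₂−θ₃) / [r₄ sin(θ₄−θ₃)].
Numerator sine = +0.82904; denominator sine = +0.98978.
Result = 0.1692·0.6283·(+0.82904) / (0.4952·(+0.98978)) = +0.17982 rad/s; magnitude 0.17982 rad/s.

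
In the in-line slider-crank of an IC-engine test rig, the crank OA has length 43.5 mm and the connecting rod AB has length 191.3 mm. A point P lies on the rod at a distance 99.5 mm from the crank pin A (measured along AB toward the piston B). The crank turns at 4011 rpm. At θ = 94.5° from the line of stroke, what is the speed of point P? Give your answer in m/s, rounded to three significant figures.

18.1

ω = 420 rad/s.  Crank-pin speed |V_A| = rω = 18.271 m/s, perpendicular to OA.
Rod angle: sinφ = −(r/L) sinθ ⇒ φ = -13.102°; ω_rod = −rω cosθ/√(L²−r²sin²θ) = +7.694 rad/s.
V_P = V_A + ω_rod × AP, with AP = 0.0995 m along the rod.
Components: V_Px = −rω sinθ − a·ω_rod·sinφ = -18.041 m/s;  V_Py = rω cosθ + a·ω_rod·cosφ = -0.68793 m/s.
|V_P| = √(V_Px² + V_Py²) = 18.055 m/s.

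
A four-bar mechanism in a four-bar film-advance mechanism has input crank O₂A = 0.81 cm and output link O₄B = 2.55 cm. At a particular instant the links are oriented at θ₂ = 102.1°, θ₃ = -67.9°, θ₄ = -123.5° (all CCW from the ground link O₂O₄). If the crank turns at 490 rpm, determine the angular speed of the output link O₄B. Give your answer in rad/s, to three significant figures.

3.43

ω₂ = 51.31 rad/s (from 490 rpm).
Differentiating the loop-closure r₂e^{iθ₂}+r₃e^{iθ₃}=r₁+r₄e^{iθ₄} gives r₂ω₂e^{iθ₂}+r₃ω₃e^{iθ₃}=r₄ω₄e^{iθ₄}.
Eliminating the other unknown: ω₄ = r₂ω₂ sin(θ₂−θ₃) / [r₄ sin(θ₄−θ₃)].
Numerator sine = +0.17365; denominator sine = -0.82511.
Result = 0.0081·51.31·(+0.17365) / (0.0255·(-0.82511)) = -3.4303 rad/s; magnitude 3.4303 rad/s.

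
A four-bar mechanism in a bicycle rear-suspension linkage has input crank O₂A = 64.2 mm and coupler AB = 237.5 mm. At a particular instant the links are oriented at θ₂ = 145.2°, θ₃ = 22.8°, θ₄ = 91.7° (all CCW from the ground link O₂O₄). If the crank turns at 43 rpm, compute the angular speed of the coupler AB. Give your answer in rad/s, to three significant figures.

ω₂ = 4.503 rad/s (from 43 rpm).
Differentiating the loop-closure r₂e^{iθ₂}+r₃e^{iθ₃}=r₁+r₄e^{iθ₄} gives r₂ω₂e^{iθ₂}+r₃ω₃e^{iθ₃}=r₄ω₄e^{iθ₄}.
Eliminating the other unknown: ω₃ = r₂ω₂ sin(θ₄−θ₂) / [r₃ sin(θ₃−θ₄)].
Numerator sine = -0.80386; denominator sine = -0.93295.
Result = 0.0642·4.503·(-0.80386) / (0.2375·(-0.93295)) = +1.0488 rad/s; magnitude 1.0488 rad/s.

1.05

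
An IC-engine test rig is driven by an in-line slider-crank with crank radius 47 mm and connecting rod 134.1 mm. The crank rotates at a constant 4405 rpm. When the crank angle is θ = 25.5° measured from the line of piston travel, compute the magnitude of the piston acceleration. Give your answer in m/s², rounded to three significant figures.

11300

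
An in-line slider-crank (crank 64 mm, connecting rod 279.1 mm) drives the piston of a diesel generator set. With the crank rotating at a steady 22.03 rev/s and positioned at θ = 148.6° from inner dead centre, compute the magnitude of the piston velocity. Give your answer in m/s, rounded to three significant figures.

ω = 2π·22 = 138.4 rad/s
For an in-line slider-crank, x = r cosθ + √(L² − r² sin²θ), so v = −rω sinθ·[1 + r cosθ/√(L² − r² sin²θ)].
With r = 0.064 m, L = 0.2791 m, θ = 148.6°: √(L² − r² sin²θ) = 0.2771 m.
v = −0.064·138.4·0.52101·[1 + 0.064·-0.85355/0.2771] = -3.7056 m/s.
|v| = 3.7056 m/s.

3.71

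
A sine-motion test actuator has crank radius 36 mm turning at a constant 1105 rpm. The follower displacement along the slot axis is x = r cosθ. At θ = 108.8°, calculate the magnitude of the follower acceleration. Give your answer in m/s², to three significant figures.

155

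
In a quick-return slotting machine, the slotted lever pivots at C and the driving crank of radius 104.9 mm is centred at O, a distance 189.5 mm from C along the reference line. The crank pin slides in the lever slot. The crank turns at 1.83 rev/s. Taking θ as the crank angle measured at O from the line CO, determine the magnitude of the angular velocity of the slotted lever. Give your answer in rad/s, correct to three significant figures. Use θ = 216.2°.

ω = 11.5 rad/s (from 1.83 rev/s).
Crank pin A relative to C: A = (d + r cosθ, r sinθ); lever angle φ = atan2(r sinθ, d + r cosθ).
Differentiating tanφ: φ̇ = rω(d cosθ + r)/(d² + r² + 2dr cosθ).
d² + r² + 2dr cosθ = |CA|² = 0.0148319 m²;  d cosθ + r = -0.048019 m.
|ω_lever| = |0.1049·11.5·-0.048019| / 0.0148319 = 3.905 rad/s.

3.91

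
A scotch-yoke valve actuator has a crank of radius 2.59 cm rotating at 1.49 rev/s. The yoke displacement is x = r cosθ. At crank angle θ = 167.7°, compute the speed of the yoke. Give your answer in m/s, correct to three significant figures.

0.0517

ω = 9.362 rad/s (from 1.49 rev/s).
x = r cosθ ⇒ ẋ = −rω sinθ.
|v| = rω|sinθ| = 0.0259·9.362·|sin 167.7°| = 0.051654 m/s.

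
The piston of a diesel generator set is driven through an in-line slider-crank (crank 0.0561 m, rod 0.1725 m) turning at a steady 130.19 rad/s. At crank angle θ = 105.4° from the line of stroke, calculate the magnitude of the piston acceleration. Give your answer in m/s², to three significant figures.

530

ω = 130.2 rad/s
x(θ) = r cosθ + √(L² − r² sin²θ); with ω constant, a = ω²·d²x/dθ².
d²x/dθ² = −r cosθ − r²(cos2θ)/√u − r⁴ sin²2θ/(4u^{3/2}),  u = L² − r² sin²θ = 0.026831 m².
Substituting r = 0.0561 m, L = 0.1725 m, θ = 105.4°: d²x/dθ² = +0.031254 m.
a = ω²·d²x/dθ² = (130.2)²·(+0.031254) = +529.73 m/s²;  |a| = 529.73 m/s².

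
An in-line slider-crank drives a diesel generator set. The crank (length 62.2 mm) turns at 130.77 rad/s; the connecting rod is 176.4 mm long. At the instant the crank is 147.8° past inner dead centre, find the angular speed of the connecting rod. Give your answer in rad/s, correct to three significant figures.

39.7

ω = 130.8 rad/s
The rod makes angle φ with the slider axis where L sinφ = r sinθ; differentiating, L cosφ·φ̇ = r ω cosθ.
L cosφ = √(L² − r² sin²θ) = 0.17326 m.
|ω_rod| = r ω |cosθ| / √(L² − r² sin²θ) = 0.0622·130.8·0.84619/0.17326 = 39.726 rad/s.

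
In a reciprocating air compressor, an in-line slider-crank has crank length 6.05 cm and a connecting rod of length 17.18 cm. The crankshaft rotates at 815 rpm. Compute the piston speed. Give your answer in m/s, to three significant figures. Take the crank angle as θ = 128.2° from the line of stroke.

3.14

ω = 2π·815/60 = 85.35 rad/s
For an in-line slider-crank, x = r cosθ + √(L² − r² sin²θ), so v = −rω sinθ·[1 + r cosθ/√(L² − r² sin²θ)].
With r = 0.0605 m, L = 0.1718 m, θ = 128.2°: √(L² − r² sin²θ) = 0.16509 m.
v = −0.0605·85.35·0.78586·[1 + 0.0605·-0.61841/0.16509] = -3.1382 m/s.
|v| = 3.1382 m/s.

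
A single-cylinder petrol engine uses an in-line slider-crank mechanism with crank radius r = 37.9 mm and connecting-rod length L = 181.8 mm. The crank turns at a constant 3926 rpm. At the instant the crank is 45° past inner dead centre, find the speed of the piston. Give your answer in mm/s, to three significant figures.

12700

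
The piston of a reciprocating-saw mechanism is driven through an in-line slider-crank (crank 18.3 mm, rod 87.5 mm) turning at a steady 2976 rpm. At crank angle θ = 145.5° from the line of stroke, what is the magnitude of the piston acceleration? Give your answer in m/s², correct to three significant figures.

1330

ω = 2π·2976/60 = 311.6 rad/s
x(θ) = r cosθ + √(L² − r² sin²θ); with ω constant, a = ω²·d²x/dθ².
d²x/dθ² = −r cosθ − r²(cos2θ)/√u − r⁴ sin²2θ/(4u^{3/2}),  u = L² − r² sin²θ = 0.00754881 m².
Substituting r = 0.0183 m, L = 0.0875 m, θ = 145.5°: d²x/dθ² = +0.013663 m.
a = ω²·d²x/dθ² = (311.6)²·(+0.013663) = +1327 m/s²;  |a| = 1327 m/s².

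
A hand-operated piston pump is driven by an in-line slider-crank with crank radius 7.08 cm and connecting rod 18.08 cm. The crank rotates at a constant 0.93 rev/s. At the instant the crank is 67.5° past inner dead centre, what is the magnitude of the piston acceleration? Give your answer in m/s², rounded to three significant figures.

ω = 2π·0.93 = 5.843 rad/s
x(θ) = r cosθ + √(L² − r² sin²θ); with ω constant, a = ω²·d²x/dθ².
d²x/dθ² = −r cosθ − r²(cos2θ)/√u − r⁴ sin²2θ/(4u^{3/2}),  u = L² − r² sin²θ = 0.0284101 m².
Substituting r = 0.0708 m, L = 0.1808 m, θ = 67.5°: d²x/dθ² = -0.006721 m.
a = ω²·d²x/dθ² = (5.843)²·(-0.006721) = -0.22949 m/s²;  |a| = 0.22949 m/s².

0.229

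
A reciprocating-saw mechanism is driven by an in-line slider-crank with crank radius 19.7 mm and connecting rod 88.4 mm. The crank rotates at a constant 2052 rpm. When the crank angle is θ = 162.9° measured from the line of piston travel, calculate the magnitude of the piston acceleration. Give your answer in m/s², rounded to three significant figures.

ω = 2π·2052/60 = 214.9 rad/s
x(θ) = r cosθ + √(L² − r² sin²θ); with ω constant, a = ω²·d²x/dθ².
d²x/dθ² = −r cosθ − r²(cos2θ)/√u − r⁴ sin²2θ/(4u^{3/2}),  u = L² − r² sin²θ = 0.00778101 m².
Substituting r = 0.0197 m, L = 0.0884 m, θ = 162.9°: d²x/dθ² = +0.015173 m.
a = ω²·d²x/dθ² = (214.9)²·(+0.015173) = +700.62 m/s²;  |a| = 700.62 m/s².

701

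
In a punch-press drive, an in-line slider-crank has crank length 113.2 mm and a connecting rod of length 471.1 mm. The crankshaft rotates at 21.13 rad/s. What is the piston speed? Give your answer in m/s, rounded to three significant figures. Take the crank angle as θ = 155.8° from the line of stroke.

0.765

ω = 21.13 rad/s
For an in-line slider-crank, x = r cosθ + √(L² − r² sin²θ), so v = −rω sinθ·[1 + r cosθ/√(L² − r² sin²θ)].
With r = 0.1132 m, L = 0.4711 m, θ = 155.8°: √(L² − r² sin²θ) = 0.46881 m.
v = −0.1132·21.13·0.40992·[1 + 0.1132·-0.91212/0.46881] = -0.76455 m/s.
|v| = 0.76455 m/s.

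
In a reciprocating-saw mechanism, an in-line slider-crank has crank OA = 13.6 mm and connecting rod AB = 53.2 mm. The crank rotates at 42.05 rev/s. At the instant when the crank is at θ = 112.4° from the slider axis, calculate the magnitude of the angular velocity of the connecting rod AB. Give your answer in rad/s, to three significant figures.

26.5

ω = 264.2 rad/s (converted from 42.05 rev/s).
The rod makes angle φ with the slider axis where L sinφ = r sinθ; differentiating, L cosφ·φ̇ = r ω cosθ.
L cosφ = √(L² − r² sin²θ) = 0.051693 m.
|ω_rod| = r ω |cosθ| / √(L² − r² sin²θ) = 0.0136·264.2·0.38107/0.051693 = 26.489 rad/s.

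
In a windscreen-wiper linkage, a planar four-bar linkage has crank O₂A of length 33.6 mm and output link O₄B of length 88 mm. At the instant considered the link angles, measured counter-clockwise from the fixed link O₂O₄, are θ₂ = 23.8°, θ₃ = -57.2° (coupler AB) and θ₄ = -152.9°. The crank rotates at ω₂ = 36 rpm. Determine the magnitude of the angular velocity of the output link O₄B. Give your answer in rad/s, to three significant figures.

ω₂ = 3.77 rad/s (from 36 rpm).
Differentiating the loop-closure r₂e^{iθ₂}+r₃e^{iθ₃}=r₁+r₄e^{iθ₄} gives r₂ω₂e^{iθ₂}+r₃ω₃e^{iθ₃}=r₄ω₄e^{iθ₄}.
Eliminating the other unknown: ω₄ = r₂ω₂ sin(θ₂−θ₃) / [r₄ sin(θ₄−θ₃)].
Numerator sine = +0.98769; denominator sine = -0.99506.
Result = 0.0336·3.77·(+0.98769) / (0.088·(-0.99506)) = -1.4288 rad/s; magnitude 1.4288 rad/s.

1.43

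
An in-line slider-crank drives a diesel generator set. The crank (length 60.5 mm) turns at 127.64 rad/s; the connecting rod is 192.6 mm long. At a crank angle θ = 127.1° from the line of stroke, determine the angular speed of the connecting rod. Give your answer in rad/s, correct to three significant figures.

ω = 127.6 rad/s
The rod makes angle φ with the slider axis where L sinφ = r sinθ; differentiating, L cosφ·φ̇ = r ω cosθ.
L cosφ = √(L² − r² sin²θ) = 0.18646 m.
|ω_rod| = r ω |cosθ| / √(L² − r² sin²θ) = 0.0605·127.6·0.60321/0.18646 = 24.982 rad/s.

25.0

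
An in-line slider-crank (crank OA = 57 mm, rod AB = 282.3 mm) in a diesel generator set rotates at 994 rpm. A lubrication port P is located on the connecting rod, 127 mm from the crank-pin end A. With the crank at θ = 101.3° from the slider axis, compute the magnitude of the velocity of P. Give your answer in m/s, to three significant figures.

ω = 104.1 rad/s.  Crank-pin speed |V_A| = rω = 5.9332 m/s, perpendicular to OA.
Rod angle: sinφ = −(r/L) sinθ ⇒ φ = -11.420°; ω_rod = −rω cosθ/√(L²−r²sin²θ) = +4.2015 rad/s.
V_P = V_A + ω_rod × AP, with AP = 0.127 m along the rod.
Components: V_Px = −rω sinθ − a·ω_rod·sinφ = -5.7125 m/s;  V_Py = rω cosθ + a·ω_rod·cosφ = -0.63957 m/s.
|V_P| = √(V_Px² + V_Py²) = 5.7482 m/s.

5.75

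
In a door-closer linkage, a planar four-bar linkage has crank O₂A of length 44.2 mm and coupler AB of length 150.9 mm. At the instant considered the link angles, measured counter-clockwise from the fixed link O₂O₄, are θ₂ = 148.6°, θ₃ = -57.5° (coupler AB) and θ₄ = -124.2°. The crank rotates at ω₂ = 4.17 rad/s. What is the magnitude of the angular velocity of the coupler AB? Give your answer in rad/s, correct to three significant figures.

1.33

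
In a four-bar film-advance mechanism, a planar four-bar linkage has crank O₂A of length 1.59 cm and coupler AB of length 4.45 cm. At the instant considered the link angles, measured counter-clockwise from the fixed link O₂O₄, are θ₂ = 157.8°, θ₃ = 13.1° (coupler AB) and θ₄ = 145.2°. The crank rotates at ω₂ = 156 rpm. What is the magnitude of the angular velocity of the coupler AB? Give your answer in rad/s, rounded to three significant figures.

ω₂ = 16.34 rad/s (from 156 rpm).
Differentiating the loop-closure r₂e^{iθ₂}+r₃e^{iθ₃}=r₁+r₄e^{iθ₄} gives r₂ω₂e^{iθ₂}+r₃ω₃e^{iθ₃}=r₄ω₄e^{iθ₄}.
Eliminating the other unknown: ω₃ = r₂ω₂ sin(θ₄−θ₂) / [r₃ sin(θ₃−θ₄)].
Numerator sine = -0.21814; denominator sine = -0.74198.
Result = 0.0159·16.34·(-0.21814) / (0.0445·(-0.74198)) = +1.7161 rad/s; magnitude 1.7161 rad/s.

1.72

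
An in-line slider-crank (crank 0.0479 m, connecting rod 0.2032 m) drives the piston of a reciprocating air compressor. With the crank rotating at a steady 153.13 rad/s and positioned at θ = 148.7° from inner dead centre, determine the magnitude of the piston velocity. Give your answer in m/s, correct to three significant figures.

3.04

ω = 153.1 rad/s
For an in-line slider-crank, x = r cosθ + √(L² − r² sin²θ), so v = −rω sinθ·[1 + r cosθ/√(L² − r² sin²θ)].
With r = 0.0479 m, L = 0.2032 m, θ = 148.7°: √(L² − r² sin²θ) = 0.20167 m.
v = −0.0479·153.1·0.51952·[1 + 0.0479·-0.85446/0.20167] = -3.0373 m/s.
|v| = 3.0373 m/s.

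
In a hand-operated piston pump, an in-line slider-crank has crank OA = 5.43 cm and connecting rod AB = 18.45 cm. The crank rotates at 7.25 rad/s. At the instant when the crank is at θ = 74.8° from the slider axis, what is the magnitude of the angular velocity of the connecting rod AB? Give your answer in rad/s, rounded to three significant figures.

0.583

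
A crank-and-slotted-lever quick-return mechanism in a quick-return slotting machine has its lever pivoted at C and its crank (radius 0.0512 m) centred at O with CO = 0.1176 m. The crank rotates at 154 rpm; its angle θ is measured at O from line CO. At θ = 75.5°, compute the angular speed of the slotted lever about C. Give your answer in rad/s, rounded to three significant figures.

3.42

ω = 16.13 rad/s (from 154 rpm).
Crank pin A relative to C: A = (d + r cosθ, r sinθ); lever angle φ = atan2(r sinθ, d + r cosθ).
Differentiating tanφ: φ̇ = rω(d cosθ + r)/(d² + r² + 2dr cosθ).
d² + r² + 2dr cosθ = |CA|² = 0.0194663 m²;  d cosθ + r = +0.080645 m.
|ω_lever| = |0.0512·16.13·+0.080645| / 0.0194663 = 3.4207 rad/s.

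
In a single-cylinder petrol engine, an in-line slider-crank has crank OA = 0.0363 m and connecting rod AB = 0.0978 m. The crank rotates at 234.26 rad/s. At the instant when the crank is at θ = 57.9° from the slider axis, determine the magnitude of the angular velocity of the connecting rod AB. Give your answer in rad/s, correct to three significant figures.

48.7

ω = 234.3 rad/s
The rod makes angle φ with the slider axis where L sinφ = r sinθ; differentiating, L cosφ·φ̇ = r ω cosθ.
L cosφ = √(L² − r² sin²θ) = 0.09284 m.
|ω_rod| = r ω |cosθ| / √(L² − r² sin²θ) = 0.0363·234.3·0.53140/0.09284 = 48.673 rad/s.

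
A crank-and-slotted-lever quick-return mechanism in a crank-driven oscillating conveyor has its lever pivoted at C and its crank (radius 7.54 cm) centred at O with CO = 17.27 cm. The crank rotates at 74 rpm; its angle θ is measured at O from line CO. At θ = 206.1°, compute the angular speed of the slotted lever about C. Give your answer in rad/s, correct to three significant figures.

3.84

ω = 7.749 rad/s (from 74 rpm).
Crank pin A relative to C: A = (d + r cosθ, r sinθ); lever angle φ = atan2(r sinθ, d + r cosθ).
Differentiating tanφ: φ̇ = rω(d cosθ + r)/(d² + r² + 2dr cosθ).
d² + r² + 2dr cosθ = |CA|² = 0.012123 m²;  d cosθ + r = -0.079689 m.
|ω_lever| = |0.0754·7.749·-0.079689| / 0.012123 = 3.8408 rad/s.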